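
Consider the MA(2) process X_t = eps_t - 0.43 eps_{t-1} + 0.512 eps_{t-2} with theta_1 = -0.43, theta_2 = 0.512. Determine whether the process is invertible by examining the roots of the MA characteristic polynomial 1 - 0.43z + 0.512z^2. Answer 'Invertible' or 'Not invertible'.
\text{Invertible}

The MA(q) characteristic polynomial is P(z) = 1 - 0.43z + 0.512z^2.
Invertibility requires all roots to lie outside the unit circle, i.e. |z| > 1 for every root.
Set 1 + (-0.43) z + (0.512) z^2 = 0, i.e. a z^2 + b z + c = 0 with a = 0.512, b = -0.43, c = 1.
Discriminant D = b^2 - 4ac = (-0.43)^2 - 4*(0.512)*1 = 0.1849 - (2.048) = -1.8631.
D < 0, so the roots are the complex-conjugate pair z = (-b +/- i sqrt(-D)) / (2a) = 0.4199 +/- 1.333i.
For a conjugate pair |z|^2 = z * conj(z) = (product of roots) = c/a = 1/(0.512) = 1.953125, so |z| = sqrt(1.953125) = 1.3975 for both roots.
Moduli of all roots: 1.3975, 1.3975.
All moduli strictly greater than 1? Yes.
Verdict: Invertible.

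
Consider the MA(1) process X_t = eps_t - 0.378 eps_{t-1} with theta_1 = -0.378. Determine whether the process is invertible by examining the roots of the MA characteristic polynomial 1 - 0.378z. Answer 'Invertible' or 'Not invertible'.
\text{Invertible}

The MA(q) characteristic polynomial is P(z) = 1 - 0.378z.
Invertibility requires all roots to lie outside the unit circle, i.e. |z| > 1 for every root.
This is linear in z: 1 + (-0.378) z = 0  =>  z = -1/(-0.378) = 2.645503,  |z| = 2.645503.
Moduli of all roots: 2.6455.
All moduli strictly greater than 1? Yes.
Verdict: Invertible.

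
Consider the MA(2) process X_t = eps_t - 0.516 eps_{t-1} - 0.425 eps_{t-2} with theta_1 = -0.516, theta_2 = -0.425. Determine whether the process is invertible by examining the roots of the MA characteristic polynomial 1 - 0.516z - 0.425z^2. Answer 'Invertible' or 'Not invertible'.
\text{Invertible}

The MA(q) characteristic polynomial is P(z) = 1 - 0.516z - 0.425z^2.
Invertibility requires all roots to lie outside the unit circle, i.e. |z| > 1 for every root.
Set 1 + (-0.516) z + (-0.425) z^2 = 0, i.e. a z^2 + b z + c = 0 with a = -0.425, b = -0.516, c = 1.
Discriminant D = b^2 - 4ac = (-0.516)^2 - 4*(-0.425)*1 = 0.266256 - (-1.7) = 1.966256.
D >= 0, so the roots are real: z = (-b +/- sqrt(D)) / (2a) = (0.516 +/- 1.402233) / (-0.85).
  z_1 = (0.516 + 1.402233) / (-0.85) = -2.2567,   |z_1| = 2.2567.
  z_2 = (0.516 - 1.402233) / (-0.85) = 1.0426,   |z_2| = 1.0426.
Moduli of all roots: 2.2567, 1.0426.
All moduli strictly greater than 1? Yes.
Verdict: Invertible.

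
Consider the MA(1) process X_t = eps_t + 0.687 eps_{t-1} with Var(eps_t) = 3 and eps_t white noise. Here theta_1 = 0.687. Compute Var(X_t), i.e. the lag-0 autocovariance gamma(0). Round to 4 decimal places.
\gamma(0) = 4.4159

For an MA(q) process X_t = eps_t + sum_i theta_i eps_{t-i} with
Var(eps_t) = sigma^2, the variance is
  gamma(0) = sigma^2 * (1 + sum_i theta_i^2).
  sum_i theta_i^2 = (0.687)^2 = 0.471969.
  gamma(0) = 3 * (1 + 0.471969) = 3 * 1.471969 = 4.415907, which rounds to 4.4159.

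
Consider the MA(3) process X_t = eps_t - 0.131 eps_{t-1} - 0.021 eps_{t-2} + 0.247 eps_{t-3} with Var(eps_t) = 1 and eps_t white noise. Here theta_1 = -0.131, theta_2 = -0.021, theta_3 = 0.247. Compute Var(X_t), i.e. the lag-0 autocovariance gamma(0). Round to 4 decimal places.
\gamma(0) = 1.0786

For an MA(q) process X_t = eps_t + sum_i theta_i eps_{t-i} with
Var(eps_t) = sigma^2, the variance is
  gamma(0) = sigma^2 * (1 + sum_i theta_i^2).
  sum_i theta_i^2 = (-0.131)^2 + (-0.021)^2 + (0.247)^2 = 0.017161 + 0.000441 + 0.061009 = 0.078611.
  gamma(0) = 1 * (1 + 0.078611) = 1 * 1.078611 = 1.078611, which rounds to 1.0786.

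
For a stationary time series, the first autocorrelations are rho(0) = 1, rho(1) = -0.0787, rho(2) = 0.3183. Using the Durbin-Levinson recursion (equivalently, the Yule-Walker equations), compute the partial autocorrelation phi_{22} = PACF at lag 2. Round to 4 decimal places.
\phi_{22} = 0.3141

The PACF at lag k is phi_{kk}, the last component of the solution
to the Yule-Walker system G_k phi = r_k where
  (G_k)_{ij} = rho(|i - j|), (r_k)_i = rho(i), i,j = 1..k.
Equivalently, Durbin-Levinson gives phi_{kk} iteratively:
  phi_{11} = rho(1)
  phi_{kk} = [rho(k) - sum_{j=1..k-1} phi_{k-1,j} rho(k-j)]
            / [1 - sum_{j=1..k-1} phi_{k-1,j} rho(j)],
  phi_{k,j} = phi_{k-1,j} - phi_{kk} phi_{k-1,k-j},  j = 1..k-1.
Step k = 1:
  phi_11 = rho(1) = -0.0787.
Step k = 2:
  phi_22 = [rho(2) - phi_11 rho(1)] / [1 - phi_11 rho(1)] = [0.3183 - (-0.0787)(-0.0787)] / [1 - (-0.0787)(-0.0787)]
         = 0.31210631 / 0.99380631 = 0.3141.
Therefore phi_{22} = 0.3141.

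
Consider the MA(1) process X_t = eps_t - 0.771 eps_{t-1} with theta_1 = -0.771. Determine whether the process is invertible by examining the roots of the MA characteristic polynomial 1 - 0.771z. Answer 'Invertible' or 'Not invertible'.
\text{Invertible}

The MA(q) characteristic polynomial is P(z) = 1 - 0.771z.
Invertibility requires all roots to lie outside the unit circle, i.e. |z| > 1 for every root.
This is linear in z: 1 + (-0.771) z = 0  =>  z = -1/(-0.771) = 1.297017,  |z| = 1.297017.
Moduli of all roots: 1.2970.
All moduli strictly greater than 1? Yes.
Verdict: Invertible.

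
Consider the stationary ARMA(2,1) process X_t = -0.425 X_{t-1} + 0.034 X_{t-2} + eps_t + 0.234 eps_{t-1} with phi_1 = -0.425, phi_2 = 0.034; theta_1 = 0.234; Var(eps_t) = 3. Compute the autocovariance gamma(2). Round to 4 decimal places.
\gamma(2) = 0.3898

Multiply the model equation by X_{t-k} and take expectations. With theta_0 = psi_0 = 1 and psi_j the MA(infinity) weights, this gives
  gamma(k) - sum_i phi_i gamma(k-i) = c_k,
  c_k = sigma^2 * sum_{j=k..q} theta_j psi_{j-k}   (c_k = 0 for k > q),
using gamma(-m) = gamma(m).
psi-weights needed (psi_j = theta_j + sum_i phi_i psi_{j-i}):
  psi_1 = theta_1 + phi_1 = 0.234 + (-0.425) = -0.191
Right-hand sides:
  c_0 = sigma^2 (1 + theta_1 psi_1) = 3 * (1 + (0.234)(-0.191)) = 3 * 0.955306 = 2.865918
  c_1 = sigma^2 theta_1 = 3 * (0.234) = 0.702
  c_2 = 0
Equations for k = 0, 1, 2 (AR order 2, c_2 = 0):
  (E0) gamma(0) = phi_1 gamma(1) + phi_2 gamma(2) + c_0
  (E1) gamma(1) = phi_1 gamma(0) + phi_2 gamma(1) + c_1
  (E2) gamma(2) = phi_1 gamma(1) + phi_2 gamma(0)
From (E1): gamma(1) = A gamma(0) + B with
  A = phi_1 / (1 - phi_2) = -0.425 / 0.966 = -0.439959,   B = c_1 / (1 - phi_2) = 0.702 / 0.966 = 0.726708.
Insert (E2) into (E0): gamma(0) (1 - phi_2^2) = phi_1 (1 + phi_2) gamma(1) + c_0.
  phi_1 (1 + phi_2) = (-0.425)(1.034) = -0.43945,   1 - phi_2^2 = 0.998844.
Replace gamma(1) by A gamma(0) + B and collect gamma(0):
  gamma(0) [0.998844 - (-0.43945)(-0.439959)] = (-0.43945)(0.726708) + 2.865918
  gamma(0) * 0.805504 = 2.546566
  gamma(0) = 2.546566 / 0.805504 = 3.161456.
  gamma(1) = A gamma(0) + B = (-0.439959)(3.161456) + (0.726708) = -0.664202.
  gamma(2) = phi_1 gamma(1) + phi_2 gamma(0) = (-0.425)(-0.664202) + (0.034)(3.161456) = 0.389775.
Therefore gamma(2) = 0.3898 (to 4 decimal places).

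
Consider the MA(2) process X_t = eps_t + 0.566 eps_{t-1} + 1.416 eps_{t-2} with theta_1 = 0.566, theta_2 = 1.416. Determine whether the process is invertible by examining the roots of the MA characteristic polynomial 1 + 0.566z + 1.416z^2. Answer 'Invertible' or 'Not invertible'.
\text{Not invertible}

The MA(q) characteristic polynomial is P(z) = 1 + 0.566z + 1.416z^2.
Invertibility requires all roots to lie outside the unit circle, i.e. |z| > 1 for every root.
Set 1 + (0.566) z + (1.416) z^2 = 0, i.e. a z^2 + b z + c = 0 with a = 1.416, b = 0.566, c = 1.
Discriminant D = b^2 - 4ac = (0.566)^2 - 4*(1.416)*1 = 0.320356 - (5.664) = -5.343644.
D < 0, so the roots are the complex-conjugate pair z = (-b +/- i sqrt(-D)) / (2a) = -0.1999 +/- 0.8163i.
For a conjugate pair |z|^2 = z * conj(z) = (product of roots) = c/a = 1/(1.416) = 0.706215, so |z| = sqrt(0.706215) = 0.8404 for both roots.
Moduli of all roots: 0.8404, 0.8404.
All moduli strictly greater than 1? No.
Verdict: Not invertible.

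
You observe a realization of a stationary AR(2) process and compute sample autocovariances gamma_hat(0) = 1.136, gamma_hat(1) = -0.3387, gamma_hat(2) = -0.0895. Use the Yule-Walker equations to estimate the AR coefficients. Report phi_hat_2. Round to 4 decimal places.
\hat\phi_{2} = -0.1840

The Yule-Walker equations for an AR(p) process read, in matrix form,
  Gamma_p phi = r_p,   with   (Gamma_p)_{ij} = gamma(|i - j|),
                       (r_p)_i = gamma(i),   i,j = 1..p.
Substitute the sample gammas (Toeplitz matrix and right-hand side of size 2):
  Gamma_p = [[1.136, -0.3387], [-0.3387, 1.136]]
  r_p     = [-0.3387, -0.0895]
Written out:
  1.136 phi_1 - 0.3387 phi_2 = -0.3387
  -0.3387 phi_1 + 1.136 phi_2 = -0.0895
Solve by Cramer's rule:
  det = gamma(0)^2 - gamma(1)^2 = (1.136)^2 - (-0.3387)^2 = 1.290496 - 0.11471769 = 1.17577831
  phi_hat_1 = [gamma(1) gamma(0) - gamma(1) gamma(2)] / det = [(-0.3387)(1.136) - (-0.3387)(-0.0895)] / 1.17577831 = -0.41507685 / 1.17577831 = -0.353
  phi_hat_2 = [gamma(0) gamma(2) - gamma(1)^2] / det = [(1.136)(-0.0895) - (-0.3387)^2] / 1.17577831 = -0.21638969 / 1.17577831 = -0.184
So phi_hat = [-0.3530, -0.1840].
Therefore phi_hat_2 = -0.1840.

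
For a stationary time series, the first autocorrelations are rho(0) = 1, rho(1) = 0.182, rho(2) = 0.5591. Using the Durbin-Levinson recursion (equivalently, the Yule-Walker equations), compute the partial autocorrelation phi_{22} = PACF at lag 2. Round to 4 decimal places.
\phi_{22} = 0.5440

The PACF at lag k is phi_{kk}, the last component of the solution
to the Yule-Walker system G_k phi = r_k where
  (G_k)_{ij} = rho(|i - j|), (r_k)_i = rho(i), i,j = 1..k.
Equivalently, Durbin-Levinson gives phi_{kk} iteratively:
  phi_{11} = rho(1)
  phi_{kk} = [rho(k) - sum_{j=1..k-1} phi_{k-1,j} rho(k-j)]
            / [1 - sum_{j=1..k-1} phi_{k-1,j} rho(j)],
  phi_{k,j} = phi_{k-1,j} - phi_{kk} phi_{k-1,k-j},  j = 1..k-1.
Step k = 1:
  phi_11 = rho(1) = 0.182.
Step k = 2:
  phi_22 = [rho(2) - phi_11 rho(1)] / [1 - phi_11 rho(1)] = [0.5591 - (0.182)(0.182)] / [1 - (0.182)(0.182)]
         = 0.525976 / 0.966876 = 0.544.
Therefore phi_{22} = 0.5440.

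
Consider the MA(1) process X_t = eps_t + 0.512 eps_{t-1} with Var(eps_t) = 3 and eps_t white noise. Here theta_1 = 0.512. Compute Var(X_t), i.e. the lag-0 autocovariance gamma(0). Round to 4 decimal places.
\gamma(0) = 3.7864

For an MA(q) process X_t = eps_t + sum_i theta_i eps_{t-i} with
Var(eps_t) = sigma^2, the variance is
  gamma(0) = sigma^2 * (1 + sum_i theta_i^2).
  sum_i theta_i^2 = (0.512)^2 = 0.262144.
  gamma(0) = 3 * (1 + 0.262144) = 3 * 1.262144 = 3.786432, which rounds to 3.7864.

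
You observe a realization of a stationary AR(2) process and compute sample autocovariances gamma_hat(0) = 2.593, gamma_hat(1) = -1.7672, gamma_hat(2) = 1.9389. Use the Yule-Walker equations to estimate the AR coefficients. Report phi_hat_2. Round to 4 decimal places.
\hat\phi_{2} = 0.5290

The Yule-Walker equations for an AR(p) process read, in matrix form,
  Gamma_p phi = r_p,   with   (Gamma_p)_{ij} = gamma(|i - j|),
                       (r_p)_i = gamma(i),   i,j = 1..p.
Substitute the sample gammas (Toeplitz matrix and right-hand side of size 2):
  Gamma_p = [[2.593, -1.7672], [-1.7672, 2.593]]
  r_p     = [-1.7672, 1.9389]
Written out:
  2.593 phi_1 - 1.7672 phi_2 = -1.7672
  -1.7672 phi_1 + 2.593 phi_2 = 1.9389
Solve by Cramer's rule:
  det = gamma(0)^2 - gamma(1)^2 = (2.593)^2 - (-1.7672)^2 = 6.723649 - 3.12299584 = 3.60065316
  phi_hat_1 = [gamma(1) gamma(0) - gamma(1) gamma(2)] / det = [(-1.7672)(2.593) - (-1.7672)(1.9389)] / 3.60065316 = -1.15592552 / 3.60065316 = -0.321
  phi_hat_2 = [gamma(0) gamma(2) - gamma(1)^2] / det = [(2.593)(1.9389) - (-1.7672)^2] / 3.60065316 = 1.90457186 / 3.60065316 = 0.529
So phi_hat = [-0.3210, 0.5290].
Therefore phi_hat_2 = 0.5290.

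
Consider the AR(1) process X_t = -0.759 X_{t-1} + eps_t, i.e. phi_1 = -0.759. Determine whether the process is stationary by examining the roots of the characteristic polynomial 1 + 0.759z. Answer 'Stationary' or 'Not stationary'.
\text{Stationary}

The AR(p) characteristic polynomial is P(z) = 1 + 0.759z.
Stationarity requires all roots to lie outside the unit circle, i.e. |z| > 1 for every root.
This is linear in z: 1 + (0.759) z = 0  =>  z = -1/(0.759) = -1.317523,  |z| = 1.317523.
Moduli of all roots: 1.3175.
All moduli strictly greater than 1? Yes.
Verdict: Stationary.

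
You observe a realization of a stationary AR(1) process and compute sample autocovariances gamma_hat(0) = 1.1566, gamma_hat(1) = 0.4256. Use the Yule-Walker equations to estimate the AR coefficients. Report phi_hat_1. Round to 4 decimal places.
\hat\phi_{1} = 0.3680

The Yule-Walker equations for an AR(p) process read, in matrix form,
  Gamma_p phi = r_p,   with   (Gamma_p)_{ij} = gamma(|i - j|),
                       (r_p)_i = gamma(i),   i,j = 1..p.
Substitute the sample gammas (Toeplitz matrix and right-hand side of size 1):
  Gamma_p = [[1.1566]]
  r_p     = [0.4256]
With p = 1 this is the single equation gamma(0) phi_1 = gamma(1):
  phi_hat_1 = gamma(1) / gamma(0) = 0.4256 / 1.1566 = 0.3680.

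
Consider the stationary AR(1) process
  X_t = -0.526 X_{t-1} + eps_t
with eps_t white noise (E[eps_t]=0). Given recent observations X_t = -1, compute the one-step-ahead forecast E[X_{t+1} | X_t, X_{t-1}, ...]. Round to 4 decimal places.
E[X_{t+1} \mid \mathcal F_t] = 0.5260

For an AR(p) model X_t = c + sum_i phi_i X_{t-i} + eps_t, the
one-step-ahead conditional mean is
  E[X_{t+1} | X_t, ...] = c + sum_i phi_i X_{t+1-i}.
Substitute known values:
  E[X_{t+1} | ...] = (-0.526) * (-1)
                   = 0.5260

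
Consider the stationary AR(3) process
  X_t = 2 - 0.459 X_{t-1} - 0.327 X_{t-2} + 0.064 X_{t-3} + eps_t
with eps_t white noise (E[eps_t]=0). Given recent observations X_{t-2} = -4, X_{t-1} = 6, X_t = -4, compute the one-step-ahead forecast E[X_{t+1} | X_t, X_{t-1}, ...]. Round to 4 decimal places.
E[X_{t+1} \mid \mathcal F_t] = 1.6180

For an AR(p) model X_t = c + sum_i phi_i X_{t-i} + eps_t, the
one-step-ahead conditional mean is
  E[X_{t+1} | X_t, ...] = c + sum_i phi_i X_{t+1-i}.
Substitute known values:
  E[X_{t+1} | ...] = 2 + (-0.459) * (-4) + (-0.327) * (6) + (0.064) * (-4)
                   = 1.6180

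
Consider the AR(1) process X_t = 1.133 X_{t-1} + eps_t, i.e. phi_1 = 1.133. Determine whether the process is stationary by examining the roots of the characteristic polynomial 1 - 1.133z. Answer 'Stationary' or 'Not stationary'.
\text{Not stationary}

The AR(p) characteristic polynomial is P(z) = 1 - 1.133z.
Stationarity requires all roots to lie outside the unit circle, i.e. |z| > 1 for every root.
This is linear in z: 1 + (-1.133) z = 0  =>  z = -1/(-1.133) = 0.882613,  |z| = 0.882613.
Moduli of all roots: 0.8826.
All moduli strictly greater than 1? No.
Verdict: Not stationary.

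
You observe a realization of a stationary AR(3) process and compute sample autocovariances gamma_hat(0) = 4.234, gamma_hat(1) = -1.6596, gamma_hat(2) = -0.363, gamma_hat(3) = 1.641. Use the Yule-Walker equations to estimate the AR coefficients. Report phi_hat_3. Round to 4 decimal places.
\hat\phi_{3} = 0.3000

The Yule-Walker equations for an AR(p) process read, in matrix form,
  Gamma_p phi = r_p,   with   (Gamma_p)_{ij} = gamma(|i - j|),
                       (r_p)_i = gamma(i),   i,j = 1..p.
Substitute the sample gammas (Toeplitz matrix and right-hand side of size 3):
  Gamma_p = [[4.234, -1.6596, -0.363], [-1.6596, 4.234, -1.6596], [-0.363, -1.6596, 4.234]]
  r_p     = [-1.6596, -0.363, 1.641]
Written out (R1..R3):
  (R1) 4.234 phi_1 - 1.6596 phi_2 - 0.363 phi_3 = -1.6596
  (R2) -1.6596 phi_1 + 4.234 phi_2 - 1.6596 phi_3 = -0.363
  (R3) -0.363 phi_1 - 1.6596 phi_2 + 4.234 phi_3 = 1.641
Gaussian elimination:
  R2 <- R2 - (-1.6596/4.234) R1 = R2 - (-0.39197) R1:  3.583487 phi_2 - 1.801885 phi_3 = -1.013513
  R3 <- R3 - (-0.363/4.234) R1 = R3 - (-0.085735) R1:  -1.801885 phi_2 + 4.202878 phi_3 = 1.498715
  R3 <- R3 - (-1.801885/3.583487) R2 = R3 - (-0.50283) R2:  3.296836 phi_3 = 0.98909
Back-substitution:
  phi_hat_3 = 0.98909 / 3.296836 = 0.300012
  phi_hat_2 = (-1.013513 - (-1.801885)(0.300012)) / 3.583487 = -0.131974
  phi_hat_1 = (-1.6596 - (-1.6596)(-0.131974) - (-0.363)(0.300012)) / 4.234 = -0.417978
So phi_hat = [-0.4180, -0.1320, 0.3000].
Therefore phi_hat_3 = 0.3000.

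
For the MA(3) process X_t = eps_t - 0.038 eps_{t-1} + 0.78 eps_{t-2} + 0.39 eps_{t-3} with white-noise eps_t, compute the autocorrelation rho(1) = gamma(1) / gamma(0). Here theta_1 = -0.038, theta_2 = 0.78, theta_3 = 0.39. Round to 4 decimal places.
\rho(1) = 0.1343

For an MA(q) process with theta_0 = 1, the autocovariance is
  gamma(k) = sigma^2 * sum_{i=0..q-k} theta_i * theta_{i+k},
and rho(k) = gamma(k) / gamma(0). Sigma^2 cancels.
  numerator   = (1)*(-0.038) + (-0.038)*(0.78) + (0.78)*(0.39) = 0.23656.
  denominator = (1)^2 + (-0.038)^2 + (0.78)^2 + (0.39)^2 = 1.761944.
  rho(1) = 0.23656 / 1.761944 = 0.1343.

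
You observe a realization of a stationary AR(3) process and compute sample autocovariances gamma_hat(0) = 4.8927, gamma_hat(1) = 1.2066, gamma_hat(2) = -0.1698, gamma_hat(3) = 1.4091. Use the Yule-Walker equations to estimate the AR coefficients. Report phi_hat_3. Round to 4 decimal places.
\hat\phi_{3} = 0.3470

The Yule-Walker equations for an AR(p) process read, in matrix form,
  Gamma_p phi = r_p,   with   (Gamma_p)_{ij} = gamma(|i - j|),
                       (r_p)_i = gamma(i),   i,j = 1..p.
Substitute the sample gammas (Toeplitz matrix and right-hand side of size 3):
  Gamma_p = [[4.8927, 1.2066, -0.1698], [1.2066, 4.8927, 1.2066], [-0.1698, 1.2066, 4.8927]]
  r_p     = [1.2066, -0.1698, 1.4091]
Written out (R1..R3):
  (R1) 4.8927 phi_1 + 1.2066 phi_2 - 0.1698 phi_3 = 1.2066
  (R2) 1.2066 phi_1 + 4.8927 phi_2 + 1.2066 phi_3 = -0.1698
  (R3) -0.1698 phi_1 + 1.2066 phi_2 + 4.8927 phi_3 = 1.4091
Gaussian elimination:
  R2 <- R2 - (1.2066/4.8927) R1 = R2 - (0.246612) R1:  4.595138 phi_2 + 1.248475 phi_3 = -0.467362
  R3 <- R3 - (-0.1698/4.8927) R1 = R3 - (-0.034705) R1:  1.248475 phi_2 + 4.886807 phi_3 = 1.450975
  R3 <- R3 - (1.248475/4.595138) R2 = R3 - (0.271695) R2:  4.547603 phi_3 = 1.577955
Back-substitution:
  phi_hat_3 = 1.577955 / 4.547603 = 0.346986
  phi_hat_2 = (-0.467362 - (1.248475)(0.346986)) / 4.595138 = -0.195982
  phi_hat_1 = (1.2066 - (1.2066)(-0.195982) - (-0.1698)(0.346986)) / 4.8927 = 0.306986
So phi_hat = [0.3070, -0.1960, 0.3470].
Therefore phi_hat_3 = 0.3470.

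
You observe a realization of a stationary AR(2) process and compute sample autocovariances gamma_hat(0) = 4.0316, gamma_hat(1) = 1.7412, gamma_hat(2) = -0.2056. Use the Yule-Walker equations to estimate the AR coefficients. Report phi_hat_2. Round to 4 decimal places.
\hat\phi_{2} = -0.2920

The Yule-Walker equations for an AR(p) process read, in matrix form,
  Gamma_p phi = r_p,   with   (Gamma_p)_{ij} = gamma(|i - j|),
                       (r_p)_i = gamma(i),   i,j = 1..p.
Substitute the sample gammas (Toeplitz matrix and right-hand side of size 2):
  Gamma_p = [[4.0316, 1.7412], [1.7412, 4.0316]]
  r_p     = [1.7412, -0.2056]
Written out:
  4.0316 phi_1 + 1.7412 phi_2 = 1.7412
  1.7412 phi_1 + 4.0316 phi_2 = -0.2056
Solve by Cramer's rule:
  det = gamma(0)^2 - gamma(1)^2 = (4.0316)^2 - (1.7412)^2 = 16.25379856 - 3.03177744 = 13.22202112
  phi_hat_1 = [gamma(1) gamma(0) - gamma(1) gamma(2)] / det = [(1.7412)(4.0316) - (1.7412)(-0.2056)] / 13.22202112 = 7.37781264 / 13.22202112 = 0.558
  phi_hat_2 = [gamma(0) gamma(2) - gamma(1)^2] / det = [(4.0316)(-0.2056) - (1.7412)^2] / 13.22202112 = -3.8606744 / 13.22202112 = -0.292
So phi_hat = [0.5580, -0.2920].
Therefore phi_hat_2 = -0.2920.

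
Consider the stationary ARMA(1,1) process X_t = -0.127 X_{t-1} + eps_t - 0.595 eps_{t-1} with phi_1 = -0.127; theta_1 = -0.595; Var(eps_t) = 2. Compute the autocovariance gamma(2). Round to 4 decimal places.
\gamma(2) = 0.2005

Multiply the model equation by X_{t-k} and take expectations. With theta_0 = psi_0 = 1 and psi_j the MA(infinity) weights, this gives
  gamma(k) - sum_i phi_i gamma(k-i) = c_k,
  c_k = sigma^2 * sum_{j=k..q} theta_j psi_{j-k}   (c_k = 0 for k > q),
using gamma(-m) = gamma(m).
psi-weights needed (psi_j = theta_j + sum_i phi_i psi_{j-i}):
  psi_1 = theta_1 + phi_1 = -0.595 + (-0.127) = -0.722
Right-hand sides:
  c_0 = sigma^2 (1 + theta_1 psi_1) = 2 * (1 + (-0.595)(-0.722)) = 2 * 1.42959 = 2.85918
  c_1 = sigma^2 theta_1 = 2 * (-0.595) = -1.19
  c_2 = 0
Equations for k = 0 and k = 1 (AR order 1):
  gamma(0) = phi_1 gamma(1) + c_0
  gamma(1) = phi_1 gamma(0) + c_1
Substituting the second into the first: gamma(0) (1 - phi_1^2) = c_0 + phi_1 c_1, so
  gamma(0) = (c_0 + phi_1 c_1) / (1 - phi_1^2) = (2.85918 + (-0.127)(-1.19)) / (1 - (-0.127)^2) = 3.01031 / 0.983871 = 3.059659.
  gamma(1) = phi_1 gamma(0) + c_1 = (-0.127)(3.059659) + (-1.19) = -1.578577.
For k = 2 (> q): gamma(2) = phi_1 gamma(1) = (-0.127)(-1.578577) = 0.200479.
Therefore gamma(2) = 0.2005 (to 4 decimal places).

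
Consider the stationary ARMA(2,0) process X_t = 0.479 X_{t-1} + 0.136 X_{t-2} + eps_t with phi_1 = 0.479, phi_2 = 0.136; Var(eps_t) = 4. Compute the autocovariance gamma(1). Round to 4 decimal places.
\gamma(1) = 3.2620

Multiply the model equation by X_{t-k} and take expectations. With theta_0 = psi_0 = 1 and psi_j the MA(infinity) weights, this gives
  gamma(k) - sum_i phi_i gamma(k-i) = c_k,
  c_k = sigma^2 * sum_{j=k..q} theta_j psi_{j-k}   (c_k = 0 for k > q),
using gamma(-m) = gamma(m).
Pure AR (q = 0): c_0 = sigma^2 = 4, c_k = 0 for k >= 1.
Equations for k = 0, 1, 2 (AR order 2, c_2 = 0):
  (E0) gamma(0) = phi_1 gamma(1) + phi_2 gamma(2) + c_0
  (E1) gamma(1) = phi_1 gamma(0) + phi_2 gamma(1) + c_1
  (E2) gamma(2) = phi_1 gamma(1) + phi_2 gamma(0)
From (E1): gamma(1) = A gamma(0) + B with
  A = phi_1 / (1 - phi_2) = 0.479 / 0.864 = 0.554398,   B = c_1 / (1 - phi_2) = 0 / 0.864 = 0.
Insert (E2) into (E0): gamma(0) (1 - phi_2^2) = phi_1 (1 + phi_2) gamma(1) + c_0.
  phi_1 (1 + phi_2) = (0.479)(1.136) = 0.544144,   1 - phi_2^2 = 0.981504.
Replace gamma(1) by A gamma(0) + B and collect gamma(0):
  gamma(0) [0.981504 - (0.544144)(0.554398)] = c_0 = 4
  gamma(0) * 0.679832 = 4
  gamma(0) = 4 / 0.679832 = 5.88381.
  gamma(1) = A gamma(0) = (0.554398)(5.88381) = 3.261974.
Therefore gamma(1) = 3.2620 (to 4 decimal places).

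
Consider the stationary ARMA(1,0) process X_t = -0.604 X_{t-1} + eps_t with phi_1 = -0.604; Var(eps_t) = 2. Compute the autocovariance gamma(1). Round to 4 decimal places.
\gamma(1) = -1.9018

Multiply the model equation by X_{t-k} and take expectations. With theta_0 = psi_0 = 1 and psi_j the MA(infinity) weights, this gives
  gamma(k) - sum_i phi_i gamma(k-i) = c_k,
  c_k = sigma^2 * sum_{j=k..q} theta_j psi_{j-k}   (c_k = 0 for k > q),
using gamma(-m) = gamma(m).
Pure AR (q = 0): c_0 = sigma^2 = 2, c_k = 0 for k >= 1.
Equations for k = 0 and k = 1 (AR order 1):
  gamma(0) = phi_1 gamma(1) + c_0
  gamma(1) = phi_1 gamma(0) + c_1
Substituting the second into the first: gamma(0) (1 - phi_1^2) = c_0 + phi_1 c_1, so
  gamma(0) = c_0 / (1 - phi_1^2) = 2 / (1 - (-0.604)^2) = 2 / 0.635184 = 3.148694.
  gamma(1) = phi_1 gamma(0) = (-0.604)(3.148694) = -1.901811.
Therefore gamma(1) = -1.9018 (to 4 decimal places).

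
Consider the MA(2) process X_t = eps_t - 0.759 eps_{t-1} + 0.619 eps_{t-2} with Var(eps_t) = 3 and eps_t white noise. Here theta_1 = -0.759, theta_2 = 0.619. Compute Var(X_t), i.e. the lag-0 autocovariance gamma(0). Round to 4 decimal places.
\gamma(0) = 5.8777

For an MA(q) process X_t = eps_t + sum_i theta_i eps_{t-i} with
Var(eps_t) = sigma^2, the variance is
  gamma(0) = sigma^2 * (1 + sum_i theta_i^2).
  sum_i theta_i^2 = (-0.759)^2 + (0.619)^2 = 0.576081 + 0.383161 = 0.959242.
  gamma(0) = 3 * (1 + 0.959242) = 3 * 1.959242 = 5.877726, which rounds to 5.8777.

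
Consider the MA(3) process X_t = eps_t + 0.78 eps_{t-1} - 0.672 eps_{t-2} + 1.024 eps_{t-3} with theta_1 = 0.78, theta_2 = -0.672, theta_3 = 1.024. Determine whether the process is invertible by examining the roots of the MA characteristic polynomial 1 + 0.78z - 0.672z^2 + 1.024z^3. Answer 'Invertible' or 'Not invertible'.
\text{Not invertible}

The MA(q) characteristic polynomial is P(z) = 1 + 0.78z - 0.672z^2 + 1.024z^3.
Invertibility requires all roots to lie outside the unit circle, i.e. |z| > 1 for every root.
Degree 3: look for a simple real root z0 first, then factor out (1 - z/z0) and solve the remaining quadratic.
Testing z0 = -0.625: P(-0.625) = 1 + (0.78)(-0.625) + (-0.672)(-0.625)^2 + (1.024)(-0.625)^3
  = 1 + (-0.4875) + (-0.2625) + (-0.25) = 0.  So z_0 = -0.625 is a root, |z_0| = 0.625.
Divide out the factor (1 + 1.6 z) = (1 - z/z0) (since 1/z0 = -1.6):
  P(z) = (1 + 1.6 z)(1 + (-0.82) z + (0.64) z^2)
  [check: z-coef -0.82 - (-1.6) = 0.78; z^2-coef 0.64 - (-1.6)(-0.82) = -0.672; z^3-coef -(-1.6)(0.64) = 1.024.]
Remaining roots from the quadratic factor 1 + (-0.82) z + (0.64) z^2:
  Set 1 + (-0.82) z + (0.64) z^2 = 0, i.e. a z^2 + b z + c = 0 with a = 0.64, b = -0.82, c = 1.
  Discriminant D = b^2 - 4ac = (-0.82)^2 - 4*(0.64)*1 = 0.6724 - (2.56) = -1.8876.
  D < 0, so the roots are the complex-conjugate pair z = (-b +/- i sqrt(-D)) / (2a) = 0.6406 +/- 1.0734i.
  For a conjugate pair |z|^2 = z * conj(z) = (product of roots) = c/a = 1/(0.64) = 1.5625, so |z| = sqrt(1.5625) = 1.25 for both roots.
Moduli of all roots: 0.6250, 1.2500, 1.2500.
All moduli strictly greater than 1? No.
Verdict: Not invertible.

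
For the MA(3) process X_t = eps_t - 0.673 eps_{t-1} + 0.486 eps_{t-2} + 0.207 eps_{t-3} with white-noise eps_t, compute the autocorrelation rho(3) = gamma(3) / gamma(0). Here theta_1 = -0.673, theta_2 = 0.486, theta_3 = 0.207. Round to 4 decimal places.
\rho(3) = 0.1195

For an MA(q) process with theta_0 = 1, the autocovariance is
  gamma(k) = sigma^2 * sum_{i=0..q-k} theta_i * theta_{i+k},
and rho(k) = gamma(k) / gamma(0). Sigma^2 cancels.
  numerator   = (1)*(0.207) = 0.207.
  denominator = (1)^2 + (-0.673)^2 + (0.486)^2 + (0.207)^2 = 1.731974.
  rho(3) = 0.207 / 1.731974 = 0.1195.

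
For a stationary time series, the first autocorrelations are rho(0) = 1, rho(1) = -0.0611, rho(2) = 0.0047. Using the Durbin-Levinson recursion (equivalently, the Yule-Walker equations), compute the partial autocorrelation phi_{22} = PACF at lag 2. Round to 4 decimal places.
\phi_{22} = 0.0010

The PACF at lag k is phi_{kk}, the last component of the solution
to the Yule-Walker system G_k phi = r_k where
  (G_k)_{ij} = rho(|i - j|), (r_k)_i = rho(i), i,j = 1..k.
Equivalently, Durbin-Levinson gives phi_{kk} iteratively:
  phi_{11} = rho(1)
  phi_{kk} = [rho(k) - sum_{j=1..k-1} phi_{k-1,j} rho(k-j)]
            / [1 - sum_{j=1..k-1} phi_{k-1,j} rho(j)],
  phi_{k,j} = phi_{k-1,j} - phi_{kk} phi_{k-1,k-j},  j = 1..k-1.
Step k = 1:
  phi_11 = rho(1) = -0.0611.
Step k = 2:
  phi_22 = [rho(2) - phi_11 rho(1)] / [1 - phi_11 rho(1)] = [0.0047 - (-0.0611)(-0.0611)] / [1 - (-0.0611)(-0.0611)]
         = 0.00096679 / 0.99626679 = 0.001.
Therefore phi_{22} = 0.0010.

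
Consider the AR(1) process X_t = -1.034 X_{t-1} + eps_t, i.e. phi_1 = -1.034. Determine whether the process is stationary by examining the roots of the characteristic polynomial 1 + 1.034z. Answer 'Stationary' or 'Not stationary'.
\text{Not stationary}

The AR(p) characteristic polynomial is P(z) = 1 + 1.034z.
Stationarity requires all roots to lie outside the unit circle, i.e. |z| > 1 for every root.
This is linear in z: 1 + (1.034) z = 0  =>  z = -1/(1.034) = -0.967118,  |z| = 0.967118.
Moduli of all roots: 0.9671.
All moduli strictly greater than 1? No.
Verdict: Not stationary.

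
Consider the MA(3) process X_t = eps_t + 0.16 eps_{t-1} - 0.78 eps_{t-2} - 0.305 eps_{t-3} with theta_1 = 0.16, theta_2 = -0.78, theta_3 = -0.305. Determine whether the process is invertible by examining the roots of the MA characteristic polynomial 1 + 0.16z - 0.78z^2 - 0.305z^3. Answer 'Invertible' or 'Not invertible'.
\text{Invertible}

The MA(q) characteristic polynomial is P(z) = 1 + 0.16z - 0.78z^2 - 0.305z^3.
Invertibility requires all roots to lie outside the unit circle, i.e. |z| > 1 for every root.
Degree 3: look for a simple real root z0 first, then factor out (1 - z/z0) and solve the remaining quadratic.
Testing z0 = -2: P(-2) = 1 + (0.16)(-2) + (-0.78)(-2)^2 + (-0.305)(-2)^3
  = 1 + (-0.32) + (-3.12) + (2.44) = 0.  So z_0 = -2 is a root, |z_0| = 2.
Divide out the factor (1 + 0.5 z) = (1 - z/z0) (since 1/z0 = -0.5):
  P(z) = (1 + 0.5 z)(1 + (-0.34) z + (-0.61) z^2)
  [check: z-coef -0.34 - (-0.5) = 0.16; z^2-coef -0.61 - (-0.5)(-0.34) = -0.78; z^3-coef -(-0.5)(-0.61) = -0.305.]
Remaining roots from the quadratic factor 1 + (-0.34) z + (-0.61) z^2:
  Set 1 + (-0.34) z + (-0.61) z^2 = 0, i.e. a z^2 + b z + c = 0 with a = -0.61, b = -0.34, c = 1.
  Discriminant D = b^2 - 4ac = (-0.34)^2 - 4*(-0.61)*1 = 0.1156 - (-2.44) = 2.5556.
  D >= 0, so the roots are real: z = (-b +/- sqrt(D)) / (2a) = (0.34 +/- 1.598624) / (-1.22).
    z_1 = (0.34 + 1.598624) / (-1.22) = -1.589,   |z_1| = 1.589.
    z_2 = (0.34 - 1.598624) / (-1.22) = 1.0317,   |z_2| = 1.0317.
Moduli of all roots: 2.0000, 1.5890, 1.0317.
All moduli strictly greater than 1? Yes.
Verdict: Invertible.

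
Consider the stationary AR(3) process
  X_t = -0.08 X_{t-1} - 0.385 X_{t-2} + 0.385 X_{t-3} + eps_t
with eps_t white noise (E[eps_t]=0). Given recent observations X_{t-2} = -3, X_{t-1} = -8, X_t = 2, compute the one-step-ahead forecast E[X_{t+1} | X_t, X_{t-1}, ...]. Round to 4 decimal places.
E[X_{t+1} \mid \mathcal F_t] = 1.7650

For an AR(p) model X_t = c + sum_i phi_i X_{t-i} + eps_t, the
one-step-ahead conditional mean is
  E[X_{t+1} | X_t, ...] = c + sum_i phi_i X_{t+1-i}.
Substitute known values:
  E[X_{t+1} | ...] = (-0.08) * (2) + (-0.385) * (-8) + (0.385) * (-3)
                   = 1.7650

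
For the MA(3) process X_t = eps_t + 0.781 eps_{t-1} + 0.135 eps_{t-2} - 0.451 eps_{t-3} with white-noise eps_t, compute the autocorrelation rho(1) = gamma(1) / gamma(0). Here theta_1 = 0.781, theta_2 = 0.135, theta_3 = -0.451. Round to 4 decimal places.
\rho(1) = 0.4507

For an MA(q) process with theta_0 = 1, the autocovariance is
  gamma(k) = sigma^2 * sum_{i=0..q-k} theta_i * theta_{i+k},
and rho(k) = gamma(k) / gamma(0). Sigma^2 cancels.
  numerator   = (1)*(0.781) + (0.781)*(0.135) + (0.135)*(-0.451) = 0.82555.
  denominator = (1)^2 + (0.781)^2 + (0.135)^2 + (-0.451)^2 = 1.831587.
  rho(1) = 0.82555 / 1.831587 = 0.4507.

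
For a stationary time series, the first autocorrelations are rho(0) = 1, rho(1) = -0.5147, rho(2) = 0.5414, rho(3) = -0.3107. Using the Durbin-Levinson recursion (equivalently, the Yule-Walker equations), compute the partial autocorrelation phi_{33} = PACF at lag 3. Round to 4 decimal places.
\phi_{33} = 0.0899

The PACF at lag k is phi_{kk}, the last component of the solution
to the Yule-Walker system G_k phi = r_k where
  (G_k)_{ij} = rho(|i - j|), (r_k)_i = rho(i), i,j = 1..k.
Equivalently, Durbin-Levinson gives phi_{kk} iteratively:
  phi_{11} = rho(1)
  phi_{kk} = [rho(k) - sum_{j=1..k-1} phi_{k-1,j} rho(k-j)]
            / [1 - sum_{j=1..k-1} phi_{k-1,j} rho(j)],
  phi_{k,j} = phi_{k-1,j} - phi_{kk} phi_{k-1,k-j},  j = 1..k-1.
Step k = 1:
  phi_11 = rho(1) = -0.5147.
Step k = 2:
  phi_22 = [rho(2) - phi_11 rho(1)] / [1 - phi_11 rho(1)] = [0.5414 - (-0.5147)(-0.5147)] / [1 - (-0.5147)(-0.5147)]
         = 0.27648391 / 0.73508391 = 0.376126.
  Update: phi_21 = phi_11 - phi_22 phi_11 = -0.5147 - (0.376126)(-0.5147) = -0.321108.
Step k = 3:
  phi_33 = [rho(3) - phi_21 rho(2) - phi_22 rho(1)] / [1 - phi_21 rho(1) - phi_22 rho(2)]
    numerator   = -0.3107 - (-0.321108)(0.5414) - (0.376126)(-0.5147) = 0.05673981
    denominator = 1 - (-0.321108)(-0.5147) - (0.376126)(0.5414) = 0.63109122
  phi_33 = 0.05673981 / 0.63109122 = 0.0899.
Therefore phi_{33} = 0.0899.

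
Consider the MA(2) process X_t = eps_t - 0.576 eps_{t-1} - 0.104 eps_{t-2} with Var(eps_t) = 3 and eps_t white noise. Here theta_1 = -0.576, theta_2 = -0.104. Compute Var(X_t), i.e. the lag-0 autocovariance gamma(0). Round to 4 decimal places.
\gamma(0) = 4.0278

For an MA(q) process X_t = eps_t + sum_i theta_i eps_{t-i} with
Var(eps_t) = sigma^2, the variance is
  gamma(0) = sigma^2 * (1 + sum_i theta_i^2).
  sum_i theta_i^2 = (-0.576)^2 + (-0.104)^2 = 0.331776 + 0.010816 = 0.342592.
  gamma(0) = 3 * (1 + 0.342592) = 3 * 1.342592 = 4.027776, which rounds to 4.0278.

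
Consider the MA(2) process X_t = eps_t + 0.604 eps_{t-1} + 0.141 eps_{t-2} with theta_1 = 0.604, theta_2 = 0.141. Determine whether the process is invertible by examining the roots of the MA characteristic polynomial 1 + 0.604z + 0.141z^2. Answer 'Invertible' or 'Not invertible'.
\text{Invertible}

The MA(q) characteristic polynomial is P(z) = 1 + 0.604z + 0.141z^2.
Invertibility requires all roots to lie outside the unit circle, i.e. |z| > 1 for every root.
Set 1 + (0.604) z + (0.141) z^2 = 0, i.e. a z^2 + b z + c = 0 with a = 0.141, b = 0.604, c = 1.
Discriminant D = b^2 - 4ac = (0.604)^2 - 4*(0.141)*1 = 0.364816 - (0.564) = -0.199184.
D < 0, so the roots are the complex-conjugate pair z = (-b +/- i sqrt(-D)) / (2a) = -2.1418 +/- 1.5826i.
For a conjugate pair |z|^2 = z * conj(z) = (product of roots) = c/a = 1/(0.141) = 7.092199, so |z| = sqrt(7.092199) = 2.6631 for both roots.
Moduli of all roots: 2.6631, 2.6631.
All moduli strictly greater than 1? Yes.
Verdict: Invertible.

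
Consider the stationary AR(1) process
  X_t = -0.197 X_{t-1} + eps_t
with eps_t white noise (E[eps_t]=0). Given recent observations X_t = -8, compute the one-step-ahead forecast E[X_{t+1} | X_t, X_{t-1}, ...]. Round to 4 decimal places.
E[X_{t+1} \mid \mathcal F_t] = 1.5760

For an AR(p) model X_t = c + sum_i phi_i X_{t-i} + eps_t, the
one-step-ahead conditional mean is
  E[X_{t+1} | X_t, ...] = c + sum_i phi_i X_{t+1-i}.
Substitute known values:
  E[X_{t+1} | ...] = (-0.197) * (-8)
                   = 1.5760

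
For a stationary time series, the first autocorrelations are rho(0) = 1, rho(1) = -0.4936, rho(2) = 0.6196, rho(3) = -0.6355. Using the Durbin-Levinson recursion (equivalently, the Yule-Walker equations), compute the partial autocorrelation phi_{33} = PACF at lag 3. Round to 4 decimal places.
\phi_{33} = -0.4150

The PACF at lag k is phi_{kk}, the last component of the solution
to the Yule-Walker system G_k phi = r_k where
  (G_k)_{ij} = rho(|i - j|), (r_k)_i = rho(i), i,j = 1..k.
Equivalently, Durbin-Levinson gives phi_{kk} iteratively:
  phi_{11} = rho(1)
  phi_{kk} = [rho(k) - sum_{j=1..k-1} phi_{k-1,j} rho(k-j)]
            / [1 - sum_{j=1..k-1} phi_{k-1,j} rho(j)],
  phi_{k,j} = phi_{k-1,j} - phi_{kk} phi_{k-1,k-j},  j = 1..k-1.
Step k = 1:
  phi_11 = rho(1) = -0.4936.
Step k = 2:
  phi_22 = [rho(2) - phi_11 rho(1)] / [1 - phi_11 rho(1)] = [0.6196 - (-0.4936)(-0.4936)] / [1 - (-0.4936)(-0.4936)]
         = 0.37595904 / 0.75635904 = 0.497064.
  Update: phi_21 = phi_11 - phi_22 phi_11 = -0.4936 - (0.497064)(-0.4936) = -0.248249.
Step k = 3:
  phi_33 = [rho(3) - phi_21 rho(2) - phi_22 rho(1)] / [1 - phi_21 rho(1) - phi_22 rho(2)]
    numerator   = -0.6355 - (-0.248249)(0.6196) - (0.497064)(-0.4936) = -0.23633395
    denominator = 1 - (-0.248249)(-0.4936) - (0.497064)(0.6196) = 0.56948324
  phi_33 = -0.23633395 / 0.56948324 = -0.415.
Therefore phi_{33} = -0.4150.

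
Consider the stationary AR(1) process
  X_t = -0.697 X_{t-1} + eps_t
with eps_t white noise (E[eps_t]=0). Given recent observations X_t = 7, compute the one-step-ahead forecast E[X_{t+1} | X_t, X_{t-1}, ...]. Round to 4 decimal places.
E[X_{t+1} \mid \mathcal F_t] = -4.8790

For an AR(p) model X_t = c + sum_i phi_i X_{t-i} + eps_t, the
one-step-ahead conditional mean is
  E[X_{t+1} | X_t, ...] = c + sum_i phi_i X_{t+1-i}.
Substitute known values:
  E[X_{t+1} | ...] = (-0.697) * (7)
                   = -4.8790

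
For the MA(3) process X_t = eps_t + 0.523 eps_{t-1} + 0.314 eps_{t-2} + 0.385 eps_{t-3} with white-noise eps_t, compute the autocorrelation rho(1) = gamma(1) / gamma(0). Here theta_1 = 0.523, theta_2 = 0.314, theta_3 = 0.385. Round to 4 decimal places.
\rho(1) = 0.5315

For an MA(q) process with theta_0 = 1, the autocovariance is
  gamma(k) = sigma^2 * sum_{i=0..q-k} theta_i * theta_{i+k},
and rho(k) = gamma(k) / gamma(0). Sigma^2 cancels.
  numerator   = (1)*(0.523) + (0.523)*(0.314) + (0.314)*(0.385) = 0.808112.
  denominator = (1)^2 + (0.523)^2 + (0.314)^2 + (0.385)^2 = 1.52035.
  rho(1) = 0.808112 / 1.52035 = 0.5315.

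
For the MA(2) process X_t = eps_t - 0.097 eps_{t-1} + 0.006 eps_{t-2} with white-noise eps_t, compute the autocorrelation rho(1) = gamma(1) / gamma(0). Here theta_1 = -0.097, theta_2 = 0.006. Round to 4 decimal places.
\rho(1) = -0.0967

For an MA(q) process with theta_0 = 1, the autocovariance is
  gamma(k) = sigma^2 * sum_{i=0..q-k} theta_i * theta_{i+k},
and rho(k) = gamma(k) / gamma(0). Sigma^2 cancels.
  numerator   = (1)*(-0.097) + (-0.097)*(0.006) = -0.097582.
  denominator = (1)^2 + (-0.097)^2 + (0.006)^2 = 1.009445.
  rho(1) = -0.097582 / 1.009445 = -0.0967.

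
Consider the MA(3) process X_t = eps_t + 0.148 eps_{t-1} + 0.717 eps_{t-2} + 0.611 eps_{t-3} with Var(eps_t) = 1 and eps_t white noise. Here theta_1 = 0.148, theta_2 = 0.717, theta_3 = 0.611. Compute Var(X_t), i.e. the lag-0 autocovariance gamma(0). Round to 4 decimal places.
\gamma(0) = 1.9093

For an MA(q) process X_t = eps_t + sum_i theta_i eps_{t-i} with
Var(eps_t) = sigma^2, the variance is
  gamma(0) = sigma^2 * (1 + sum_i theta_i^2).
  sum_i theta_i^2 = (0.148)^2 + (0.717)^2 + (0.611)^2 = 0.021904 + 0.514089 + 0.373321 = 0.909314.
  gamma(0) = 1 * (1 + 0.909314) = 1 * 1.909314 = 1.909314, which rounds to 1.9093.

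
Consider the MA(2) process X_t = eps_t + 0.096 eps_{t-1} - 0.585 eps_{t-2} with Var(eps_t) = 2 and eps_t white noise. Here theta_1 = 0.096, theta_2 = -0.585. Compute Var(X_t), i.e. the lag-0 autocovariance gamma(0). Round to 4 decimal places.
\gamma(0) = 2.7029

For an MA(q) process X_t = eps_t + sum_i theta_i eps_{t-i} with
Var(eps_t) = sigma^2, the variance is
  gamma(0) = sigma^2 * (1 + sum_i theta_i^2).
  sum_i theta_i^2 = (0.096)^2 + (-0.585)^2 = 0.009216 + 0.342225 = 0.351441.
  gamma(0) = 2 * (1 + 0.351441) = 2 * 1.351441 = 2.702882, which rounds to 2.7029.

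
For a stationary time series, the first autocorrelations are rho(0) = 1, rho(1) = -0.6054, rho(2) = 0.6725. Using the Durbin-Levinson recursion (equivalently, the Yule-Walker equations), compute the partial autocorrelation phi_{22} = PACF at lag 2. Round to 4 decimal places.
\phi_{22} = 0.4830

The PACF at lag k is phi_{kk}, the last component of the solution
to the Yule-Walker system G_k phi = r_k where
  (G_k)_{ij} = rho(|i - j|), (r_k)_i = rho(i), i,j = 1..k.
Equivalently, Durbin-Levinson gives phi_{kk} iteratively:
  phi_{11} = rho(1)
  phi_{kk} = [rho(k) - sum_{j=1..k-1} phi_{k-1,j} rho(k-j)]
            / [1 - sum_{j=1..k-1} phi_{k-1,j} rho(j)],
  phi_{k,j} = phi_{k-1,j} - phi_{kk} phi_{k-1,k-j},  j = 1..k-1.
Step k = 1:
  phi_11 = rho(1) = -0.6054.
Step k = 2:
  phi_22 = [rho(2) - phi_11 rho(1)] / [1 - phi_11 rho(1)] = [0.6725 - (-0.6054)(-0.6054)] / [1 - (-0.6054)(-0.6054)]
         = 0.30599084 / 0.63349084 = 0.483.
Therefore phi_{22} = 0.4830.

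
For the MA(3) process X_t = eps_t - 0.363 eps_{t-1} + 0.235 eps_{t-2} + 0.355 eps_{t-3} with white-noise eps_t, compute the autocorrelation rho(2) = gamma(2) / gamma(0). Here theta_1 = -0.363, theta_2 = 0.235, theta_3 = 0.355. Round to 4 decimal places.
\rho(2) = 0.0808

For an MA(q) process with theta_0 = 1, the autocovariance is
  gamma(k) = sigma^2 * sum_{i=0..q-k} theta_i * theta_{i+k},
and rho(k) = gamma(k) / gamma(0). Sigma^2 cancels.
  numerator   = (1)*(0.235) + (-0.363)*(0.355) = 0.106135.
  denominator = (1)^2 + (-0.363)^2 + (0.235)^2 + (0.355)^2 = 1.313019.
  rho(2) = 0.106135 / 1.313019 = 0.0808.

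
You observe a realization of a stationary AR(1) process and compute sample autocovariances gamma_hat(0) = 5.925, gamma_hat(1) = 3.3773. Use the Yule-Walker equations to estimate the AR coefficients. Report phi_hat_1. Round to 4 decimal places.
\hat\phi_{1} = 0.5700

The Yule-Walker equations for an AR(p) process read, in matrix form,
  Gamma_p phi = r_p,   with   (Gamma_p)_{ij} = gamma(|i - j|),
                       (r_p)_i = gamma(i),   i,j = 1..p.
Substitute the sample gammas (Toeplitz matrix and right-hand side of size 1):
  Gamma_p = [[5.925]]
  r_p     = [3.3773]
With p = 1 this is the single equation gamma(0) phi_1 = gamma(1):
  phi_hat_1 = gamma(1) / gamma(0) = 3.3773 / 5.925 = 0.5700.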